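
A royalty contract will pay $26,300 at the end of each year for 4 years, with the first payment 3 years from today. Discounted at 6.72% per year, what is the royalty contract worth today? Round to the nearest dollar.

PV at t=2 (ordinary 4-year annuity): 26300 × a(4|0.0672) = 26300 × 3.408733 = 89,649.6659
PV₀ = 89,649.6659 / (1+0.0672)^2 = 89,649.6659 / 1.138916 = 78,714.9170

$78,715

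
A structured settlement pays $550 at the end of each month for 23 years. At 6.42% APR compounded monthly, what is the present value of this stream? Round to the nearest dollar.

Periodic rate i = 0.0642/12 = 0.00535; n = 23 × 12 = 276 periods.
PV = 550 × [1 − (1+0.00535)^(−276)] / 0.00535 = 550 × 144.053505 = 79,229.4276

$79,229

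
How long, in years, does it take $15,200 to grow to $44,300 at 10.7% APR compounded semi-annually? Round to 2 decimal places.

10.26 years

Periodic rate i = 0.107/2 = 0.0535.
(1+i)^n = 44300/15200 = 2.91447, so n = ln 2.91447 / ln 1.0535 = 20.5244 half-years
= 20.5244/2 years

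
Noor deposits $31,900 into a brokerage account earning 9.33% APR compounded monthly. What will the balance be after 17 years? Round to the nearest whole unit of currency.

$154,868

With 12 periods per year: i = 0.007775, n = 204.
31,900 × (1+0.007775)^204 = 31,900 × 4.854790 = 154,867.7956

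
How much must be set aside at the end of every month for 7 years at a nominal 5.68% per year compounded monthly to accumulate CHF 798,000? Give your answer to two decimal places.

Periodic rate i = 0.0568/12 = 0.00473333; n = 7 × 12 = 84 periods.
FV-annuity factor = 102.856320; PMT = 798000 / 102.856320 = 7,758.3954

CHF 7,758.40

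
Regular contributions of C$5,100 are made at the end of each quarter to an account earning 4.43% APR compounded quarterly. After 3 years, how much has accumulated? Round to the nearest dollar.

C$65,069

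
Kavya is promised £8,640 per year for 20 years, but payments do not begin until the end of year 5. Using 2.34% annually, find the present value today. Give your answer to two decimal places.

Value one period before first payment (t=4): 8640 × [1 − (1+0.0234)^(−20)] / 0.0234 = 8640 × 15.827385 = 136,748.6091
Discount back 4 years: 136,748.6091 × (1+0.0234)^(−4) = 136,748.6091 × 0.911629 = 124,664.0601

£124,664.06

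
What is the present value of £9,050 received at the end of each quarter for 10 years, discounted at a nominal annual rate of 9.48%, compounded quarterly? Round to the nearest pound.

i = 0.0948/4 = 0.0237 per quarter; n = 10·4 = 40.
Annuity factor a(40|0.0237) = 25.661403; PV = 9050 × 25.661403 = 232,235.6956

£232,236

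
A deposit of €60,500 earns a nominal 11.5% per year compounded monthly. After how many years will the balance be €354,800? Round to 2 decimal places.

15.46 years

Periodic rate i = 0.115/12 = 0.00958333.
n = ln(354800/60500) / ln(1+0.00958333) = ln(5.86446) / 0.009538 = 185.4651 months
= 185.4651/12 years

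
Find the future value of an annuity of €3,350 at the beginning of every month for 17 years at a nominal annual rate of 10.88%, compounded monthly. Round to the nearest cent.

Periodic rate i = 0.1088/12 = 0.00906667; n = 17 × 12 = 204 periods.
FV = PMT · [(1+i)^n − 1] / i × (1+i) = 3350 · 590.360926 = 1,977,709.1007
Payments are at the start of each period, so multiply by (1+i).

€1,977,709.10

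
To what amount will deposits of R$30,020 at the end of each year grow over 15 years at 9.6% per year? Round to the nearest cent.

R$924,086.80

FV = PMT · [(1+i)^n − 1] / i = 30020 · 30.782372 = 924,086.7984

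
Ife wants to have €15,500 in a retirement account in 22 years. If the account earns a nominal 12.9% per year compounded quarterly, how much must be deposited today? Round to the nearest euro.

With 4 periods per year: i = 0.03225, n = 88.
Discount factor = (1+0.03225)^(−88) = 0.061225; PV = 15,500 × 0.061225 = 948.9891

€949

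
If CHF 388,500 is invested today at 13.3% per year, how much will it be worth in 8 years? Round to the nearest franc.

CHF 1,054,946

388,500 × (1+0.133)^8 = 388,500 × 2.715434 = 1,054,946.1756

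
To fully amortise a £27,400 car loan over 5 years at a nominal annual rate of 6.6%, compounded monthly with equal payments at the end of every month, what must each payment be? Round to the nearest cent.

£537.40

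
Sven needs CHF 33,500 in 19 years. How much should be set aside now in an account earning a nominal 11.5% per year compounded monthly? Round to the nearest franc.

CHF 3,807

Periodic rate i = 0.115/12 = 0.00958333; n = 19 × 12 = 228 periods.
PV = 33,500 / (1 + 0.00958333)^228 = 33,500 / 8.798635 = 3,807.4087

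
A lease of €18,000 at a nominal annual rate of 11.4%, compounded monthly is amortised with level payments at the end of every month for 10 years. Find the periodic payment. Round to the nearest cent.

i = 0.114/12 = 0.0095 per month; n = 10·12 = 120.
Annuity-PV factor = 71.416359; PMT = 18000 / 71.416359 = 252.0431

€252.04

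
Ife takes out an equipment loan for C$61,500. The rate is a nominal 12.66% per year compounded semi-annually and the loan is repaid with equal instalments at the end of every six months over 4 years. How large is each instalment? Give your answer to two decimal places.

C$10,033.45

Periodic rate i = 0.1266/2 = 0.0633; n = 4 × 2 = 8 periods.
Annuity-PV factor = 6.129496; PMT = 61500 / 6.129496 = 10,033.4516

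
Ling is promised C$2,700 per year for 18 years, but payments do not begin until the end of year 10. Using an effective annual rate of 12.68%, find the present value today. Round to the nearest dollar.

PV at t=9 (ordinary 18-year annuity): 2700 × a(18|0.1268) = 2700 × 6.966753 = 18,810.2342
PV₀ = 18,810.2342 / (1+0.1268)^9 = 18,810.2342 / 2.928340 = 6,423.5137

C$6,424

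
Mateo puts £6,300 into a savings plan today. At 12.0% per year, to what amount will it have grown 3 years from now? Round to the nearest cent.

£8,851.05

FV = 6,300 × (1 + 0.12)^3 = 8,851.0464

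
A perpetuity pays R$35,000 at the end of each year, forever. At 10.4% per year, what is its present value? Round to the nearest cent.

R$336,538.46

PV = PMT / i = 35000 / 0.104 = 336,538.4615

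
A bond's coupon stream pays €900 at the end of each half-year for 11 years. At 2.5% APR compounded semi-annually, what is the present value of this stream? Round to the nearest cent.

€17,217.51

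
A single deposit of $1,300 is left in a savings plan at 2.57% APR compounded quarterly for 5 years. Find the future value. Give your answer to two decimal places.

$1,477.65

i = 0.0257/4 = 0.006425 per quarter; n = 5·4 = 20.
FV = 1,300 × (1 + 0.006425)^20 = 1,477.6503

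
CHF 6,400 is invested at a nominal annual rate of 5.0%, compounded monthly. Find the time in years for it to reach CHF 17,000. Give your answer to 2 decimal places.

19.58 years

Periodic rate i = 0.05/12 = 0.00416667.
(1+i)^n = 17000/6400 = 2.65625, so n = ln 2.65625 / ln 1.00417 = 234.9478 months
= 234.9478/12 years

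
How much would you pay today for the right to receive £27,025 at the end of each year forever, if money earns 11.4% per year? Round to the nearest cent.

£237,061.40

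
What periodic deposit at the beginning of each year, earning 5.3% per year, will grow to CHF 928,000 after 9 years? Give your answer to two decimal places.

CHF 78,942.29

FV-annuity factor × (1+i) = 11.755423; PMT = 928000 / 11.755423 = 78,942.2883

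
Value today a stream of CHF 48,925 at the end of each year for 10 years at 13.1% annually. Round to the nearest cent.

CHF 264,421.32

PV = PMT · [1 − (1+i)^(−n)] / i = 48925 · 5.404626 = 264,421.3190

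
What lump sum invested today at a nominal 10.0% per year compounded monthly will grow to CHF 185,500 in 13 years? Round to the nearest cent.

i = 0.1/12 = 0.00833333 per month; n = 13·12 = 156.
Discount factor = (1+0.00833333)^(−156) = 0.274004; PV = 185,500 × 0.274004 = 50,827.7082

CHF 50,827.71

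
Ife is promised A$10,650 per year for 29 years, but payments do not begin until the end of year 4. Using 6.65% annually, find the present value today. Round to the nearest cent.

PV at t=3 (ordinary 29-year annuity): 10650 × a(29|0.0665) = 10650 × 12.713180 = 135,395.3704
PV₀ = 135,395.3704 / (1+0.0665)^3 = 135,395.3704 / 1.213061 = 111,614.6586

A$111,614.66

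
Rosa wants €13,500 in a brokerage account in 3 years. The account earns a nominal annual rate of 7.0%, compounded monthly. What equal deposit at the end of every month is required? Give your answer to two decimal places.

€338.09

With 12 periods per year: i = 0.00583333, n = 36.
PMT = 13500 / ( [(1+0.00583333)^36 − 1] / 0.00583333 ) = 13500 / 39.930101 = 338.0908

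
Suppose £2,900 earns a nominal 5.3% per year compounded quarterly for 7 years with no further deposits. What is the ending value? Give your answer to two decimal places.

Periodic rate i = 0.053/4 = 0.01325; n = 7 × 4 = 28 periods.
FV = 2,900 × (1 + 0.01325)^28 = 4,192.4042

£4,192.40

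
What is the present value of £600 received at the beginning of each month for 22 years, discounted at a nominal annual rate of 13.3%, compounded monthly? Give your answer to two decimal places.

£51,753.30

i = 0.133/12 = 0.0110833 per month; n = 22·12 = 264.
PV = PMT · [1 − (1+i)^(−n)] / i × (1+i) = 600 · 86.255507 = 51,753.3043
(Beginning-of-period payments → annuity-due factor ×(1+i).)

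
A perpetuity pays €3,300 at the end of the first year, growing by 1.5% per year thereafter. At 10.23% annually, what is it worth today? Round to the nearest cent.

€37,800.69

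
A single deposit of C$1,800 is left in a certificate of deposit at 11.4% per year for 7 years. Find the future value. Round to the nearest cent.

C$3,832.38

FV = 1,800 × (1 + 0.114)^7 = 3,832.3824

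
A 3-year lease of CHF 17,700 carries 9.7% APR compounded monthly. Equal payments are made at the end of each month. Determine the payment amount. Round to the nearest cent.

CHF 568.64

i = 0.097/12 = 0.00808333 per month; n = 3·12 = 36.
Annuity-PV factor = 31.126930; PMT = 17700 / 31.126930 = 568.6394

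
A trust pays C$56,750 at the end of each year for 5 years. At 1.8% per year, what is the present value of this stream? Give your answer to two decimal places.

PV = 56750 × [1 − (1+0.018)^(−5)] / 0.018 = 56750 × 4.740945 = 269,048.6061

C$269,048.61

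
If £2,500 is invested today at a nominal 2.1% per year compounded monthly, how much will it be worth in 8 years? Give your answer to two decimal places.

£2,956.91

With 12 periods per year: i = 0.00175, n = 96.
FV = 2,500 × (1 + 0.00175)^96 = 2,956.9073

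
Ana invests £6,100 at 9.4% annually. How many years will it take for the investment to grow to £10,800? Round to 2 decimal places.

6.36 years

n = ln(10800/6100) / ln(1+0.094) = ln(1.77049) / 0.089841 = 6.3586 years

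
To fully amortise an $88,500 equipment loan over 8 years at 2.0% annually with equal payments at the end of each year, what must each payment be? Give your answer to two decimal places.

PMT = 88500 / ( [1 − (1+0.02)^(−8)] / 0.02 ) = 88500 / 7.325481 = 12,081.1172

$12,081.12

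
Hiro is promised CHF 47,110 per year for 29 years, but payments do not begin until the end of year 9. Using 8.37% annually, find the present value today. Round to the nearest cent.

CHF 267,122.07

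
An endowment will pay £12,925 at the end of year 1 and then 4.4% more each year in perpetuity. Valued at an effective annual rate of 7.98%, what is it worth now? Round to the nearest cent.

£361,033.52

PV = D₁/(r − g) = 12925/(0.0798 − 0.044) = 361,033.5196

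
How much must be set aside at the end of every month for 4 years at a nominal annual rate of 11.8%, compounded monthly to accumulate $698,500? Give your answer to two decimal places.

Periodic rate i = 0.118/12 = 0.00983333; n = 4 × 12 = 48 periods.
FV-annuity factor = 60.966647; PMT = 698500 / 60.966647 = 11,457.0840

$11,457.08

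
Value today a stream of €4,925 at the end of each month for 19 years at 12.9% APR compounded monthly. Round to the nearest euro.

€418,125

Periodic rate i = 0.129/12 = 0.01075; n = 19 × 12 = 228 periods.
PV = PMT · [1 − (1+i)^(−n)] / i = 4925 · 84.898384 = 418,124.5397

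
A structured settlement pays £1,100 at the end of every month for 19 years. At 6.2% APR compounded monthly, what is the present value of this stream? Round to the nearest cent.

With 12 periods per year: i = 0.00516667, n = 228.
Annuity factor a(228|0.00516667) = 133.775016; PV = 1100 × 133.775016 = 147,152.5172

£147,152.52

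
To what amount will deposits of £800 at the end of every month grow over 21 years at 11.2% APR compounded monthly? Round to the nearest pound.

Periodic rate i = 0.112/12 = 0.00933333; n = 21 × 12 = 252 periods.
FV = 800 × [(1+0.00933333)^252 − 1] / 0.00933333 = 800 × 1006.347557 = 805,078.0457

£805,078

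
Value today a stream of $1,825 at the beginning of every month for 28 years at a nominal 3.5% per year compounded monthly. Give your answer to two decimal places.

$391,680.64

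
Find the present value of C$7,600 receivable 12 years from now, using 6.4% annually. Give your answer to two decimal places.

C$3,610.06

Discount factor = (1+0.064)^(−12) = 0.475007; PV = 7,600 × 0.475007 = 3,610.0570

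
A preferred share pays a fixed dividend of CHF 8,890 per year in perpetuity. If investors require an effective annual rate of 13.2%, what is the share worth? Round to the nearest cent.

PV = C/r = 8890/0.132 = 67,348.4848

CHF 67,348.48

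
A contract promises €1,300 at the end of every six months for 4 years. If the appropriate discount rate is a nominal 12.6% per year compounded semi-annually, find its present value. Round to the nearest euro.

i = 0.126/2 = 0.063 per half-year; n = 4·2 = 8.
Annuity factor a(8|0.063) = 6.136730; PV = 1300 × 6.136730 = 7,977.7485

€7,978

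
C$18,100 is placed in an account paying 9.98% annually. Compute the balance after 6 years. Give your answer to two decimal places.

C$32,030.29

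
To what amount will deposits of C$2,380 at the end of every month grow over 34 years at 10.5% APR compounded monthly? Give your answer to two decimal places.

With 12 periods per year: i = 0.00875, n = 408.
Accumulation factor s(408|0.00875) = 3882.210638; FV = 2380 × 3882.210638 = 9,239,661.3175

C$9,239,661.32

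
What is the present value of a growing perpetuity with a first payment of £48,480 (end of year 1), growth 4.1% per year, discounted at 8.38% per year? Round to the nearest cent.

£1,132,710.28

PV = PMT / (i − g) = 48480 / (0.0838 − 0.041) = 48480 / 0.042800 = 1,132,710.2804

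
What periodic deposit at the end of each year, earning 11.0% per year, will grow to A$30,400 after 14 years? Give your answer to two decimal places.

A$1,010.14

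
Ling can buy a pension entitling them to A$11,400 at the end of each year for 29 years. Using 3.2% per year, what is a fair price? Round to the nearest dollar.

A$213,346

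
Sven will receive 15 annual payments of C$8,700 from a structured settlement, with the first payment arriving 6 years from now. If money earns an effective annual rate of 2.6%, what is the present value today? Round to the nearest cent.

C$94,050.70

PV at t=5 (ordinary 15-year annuity): 8700 × a(15|0.026) = 8700 × 12.290784 = 106,929.8221
PV₀ = 106,929.8221 / (1+0.026)^5 = 106,929.8221 / 1.136938 = 94,050.7018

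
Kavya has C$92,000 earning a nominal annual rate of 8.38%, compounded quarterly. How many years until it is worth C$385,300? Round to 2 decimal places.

17.27 years

Periodic rate i = 0.0838/4 = 0.02095.
(1+i)^n = 385300/92000 = 4.18804, so n = ln 4.18804 / ln 1.02095 = 69.0780 quarters
= 69.0780/4 years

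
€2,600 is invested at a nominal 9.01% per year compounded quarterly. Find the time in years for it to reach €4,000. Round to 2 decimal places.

Periodic rate i = 0.0901/4 = 0.022525.
n = ln(4000/2600) / ln(1+0.022525) = ln(1.53846) / 0.022275 = 19.3392 quarters
= 19.3392/4 years

4.83 years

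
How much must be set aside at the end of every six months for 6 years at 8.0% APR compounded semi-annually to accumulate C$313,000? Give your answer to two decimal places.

Periodic rate i = 0.08/2 = 0.04; n = 6 × 2 = 12 periods.
PMT = 313000 / ( [(1+0.04)^12 − 1] / 0.04 ) = 313000 / 15.025805 = 20,830.8301

C$20,830.83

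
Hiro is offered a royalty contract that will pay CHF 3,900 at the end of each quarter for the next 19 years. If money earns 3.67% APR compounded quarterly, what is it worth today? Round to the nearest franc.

CHF 212,741

Periodic rate i = 0.0367/4 = 0.009175; n = 19 × 4 = 76 periods.
PV = PMT · [1 − (1+i)^(−n)] / i = 3900 · 54.548933 = 212,740.8375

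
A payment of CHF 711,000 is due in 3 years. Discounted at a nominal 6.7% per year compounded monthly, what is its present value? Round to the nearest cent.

Periodic rate i = 0.067/12 = 0.00558333; n = 3 × 12 = 36 periods.
PV = FV·(1+i)^(−n) = 711,000 × 0.818370 = 581,860.9344

CHF 581,860.93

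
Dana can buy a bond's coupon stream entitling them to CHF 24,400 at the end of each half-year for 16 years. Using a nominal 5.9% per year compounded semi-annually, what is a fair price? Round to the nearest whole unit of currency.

CHF 500,888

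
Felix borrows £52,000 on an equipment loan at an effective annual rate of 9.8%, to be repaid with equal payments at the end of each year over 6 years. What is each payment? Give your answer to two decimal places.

£11,869.69

Annuity-PV factor = 4.380906; PMT = 52000 / 4.380906 = 11,869.6907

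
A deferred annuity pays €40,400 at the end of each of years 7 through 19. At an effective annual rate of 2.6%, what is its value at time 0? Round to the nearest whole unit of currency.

€377,929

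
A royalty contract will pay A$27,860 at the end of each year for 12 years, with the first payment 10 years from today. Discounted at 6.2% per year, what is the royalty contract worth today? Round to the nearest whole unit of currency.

PV at t=9 (ordinary 12-year annuity): 27860 × a(12|0.062) = 27860 × 8.292677 = 231,033.9846
PV₀ = 231,033.9846 / (1+0.062)^9 = 231,033.9846 / 1.718386 = 134,448.2698

A$134,448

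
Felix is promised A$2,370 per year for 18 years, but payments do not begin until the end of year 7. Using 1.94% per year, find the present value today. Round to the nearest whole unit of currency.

PV at t=6 (ordinary 18-year annuity): 2370 × a(18|0.0194) = 2370 × 15.071422 = 35,719.2695
PV₀ = 35,719.2695 / (1+0.0194)^6 = 35,719.2695 / 1.122194 = 31,829.8648

A$31,830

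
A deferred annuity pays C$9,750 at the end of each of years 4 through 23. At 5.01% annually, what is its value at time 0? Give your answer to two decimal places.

C$104,843.03

Value one period before first payment (t=3): 9750 × [1 − (1+0.0501)^(−20)] / 0.0501 = 9750 × 12.451650 = 121,403.5913
Discount back 3 years: 121,403.5913 × (1+0.0501)^(−3) = 121,403.5913 × 0.863591 = 104,843.0287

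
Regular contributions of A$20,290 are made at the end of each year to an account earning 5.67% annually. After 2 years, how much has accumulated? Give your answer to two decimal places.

FV = 20290 × [(1+0.0567)^2 − 1] / 0.0567 = 20290 × 2.056700 = 41,730.4430

A$41,730.44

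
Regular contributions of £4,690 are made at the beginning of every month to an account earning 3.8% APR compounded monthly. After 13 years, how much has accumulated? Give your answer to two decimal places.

£947,279.64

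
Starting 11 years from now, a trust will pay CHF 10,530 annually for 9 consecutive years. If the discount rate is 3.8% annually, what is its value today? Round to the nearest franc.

Value one period before first payment (t=10): 10530 × [1 − (1+0.038)^(−9)] / 0.038 = 10530 × 7.503562 = 79,012.5077
PV₀ = 79,012.5077 / (1+0.038)^10 = 79,012.5077 / 1.452023 = 54,415.4607

CHF 54,415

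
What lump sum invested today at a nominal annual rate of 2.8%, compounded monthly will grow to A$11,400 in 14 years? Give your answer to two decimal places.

A$7,706.55

i = 0.028/12 = 0.00233333 per month; n = 14·12 = 168.
PV = 11,400 / (1 + 0.00233333)^168 = 11,400 / 1.479262 = 7,706.5451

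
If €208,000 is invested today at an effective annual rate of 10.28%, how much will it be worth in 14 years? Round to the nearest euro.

FV = 208,000 × (1 + 0.1028)^14 = 818,498.5965

€818,499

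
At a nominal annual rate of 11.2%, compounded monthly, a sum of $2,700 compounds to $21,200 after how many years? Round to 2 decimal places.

Periodic rate i = 0.112/12 = 0.00933333.
n = ln(21200/2700) / ln(1+0.00933333) = ln(7.85185) / 0.009290 = 221.8234 months
= 221.8234/12 years

18.49 years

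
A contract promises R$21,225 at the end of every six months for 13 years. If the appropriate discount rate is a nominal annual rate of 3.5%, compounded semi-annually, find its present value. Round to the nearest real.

R$440,328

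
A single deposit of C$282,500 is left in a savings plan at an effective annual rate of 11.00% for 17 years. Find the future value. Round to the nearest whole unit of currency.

C$1,665,364

282,500 × (1+0.11)^17 = 282,500 × 5.895093 = 1,665,363.6902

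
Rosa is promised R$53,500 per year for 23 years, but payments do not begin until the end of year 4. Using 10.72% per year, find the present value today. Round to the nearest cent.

R$332,347.93

Value one period before first payment (t=3): 53500 × [1 − (1+0.1072)^(−23)] / 0.1072 = 53500 × 8.431744 = 451,098.3234
Discount back 3 years: 451,098.3234 × (1+0.1072)^(−3) = 451,098.3234 × 0.736753 = 332,347.9327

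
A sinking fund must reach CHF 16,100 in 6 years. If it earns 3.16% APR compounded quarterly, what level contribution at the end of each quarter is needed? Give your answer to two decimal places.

CHF 611.89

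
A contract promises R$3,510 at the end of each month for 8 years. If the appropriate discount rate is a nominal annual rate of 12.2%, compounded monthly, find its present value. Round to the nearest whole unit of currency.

With 12 periods per year: i = 0.0101667, n = 96.
PV = PMT · [1 − (1+i)^(−n)] / i = 3510 · 61.113751 = 214,509.2663

R$214,509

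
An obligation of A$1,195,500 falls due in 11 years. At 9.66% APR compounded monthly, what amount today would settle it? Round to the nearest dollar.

i = 0.0966/12 = 0.00805 per month; n = 11·12 = 132.
PV = FV·(1+i)^(−n) = 1,195,500 × 0.347029 = 414,873.6170

A$414,874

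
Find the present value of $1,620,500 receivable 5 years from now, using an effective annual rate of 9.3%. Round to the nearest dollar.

PV = 1,620,500 / (1 + 0.093)^5 = 1,620,500 / 1.559915 = 1,038,838.9524

$1,038,839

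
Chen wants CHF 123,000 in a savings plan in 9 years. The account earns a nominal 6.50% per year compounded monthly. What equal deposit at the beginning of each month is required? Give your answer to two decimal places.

Periodic rate i = 0.065/12 = 0.00541667; n = 9 × 12 = 108 periods.
PMT = 123000 / ( [(1+0.00541667)^108 − 1] / 0.00541667 × (1+i) ) = 123000 / 147.036992 = 836.5242

CHF 836.52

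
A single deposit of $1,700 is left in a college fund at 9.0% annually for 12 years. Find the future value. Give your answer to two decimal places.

$4,781.53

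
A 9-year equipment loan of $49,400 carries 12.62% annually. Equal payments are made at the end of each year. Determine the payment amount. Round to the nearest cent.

Annuity-PV factor = 5.204982; PMT = 49400 / 5.204982 = 9,490.9069

$9,490.91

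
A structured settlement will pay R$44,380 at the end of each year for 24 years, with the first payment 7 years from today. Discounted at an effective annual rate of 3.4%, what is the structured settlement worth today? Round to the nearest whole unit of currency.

PV at t=6 (ordinary 24-year annuity): 44380 × a(24|0.034) = 44380 × 16.228343 = 720,213.8510
PV₀ = 720,213.8510 / (1+0.034)^6 = 720,213.8510 / 1.222146 = 589,302.4366

R$589,302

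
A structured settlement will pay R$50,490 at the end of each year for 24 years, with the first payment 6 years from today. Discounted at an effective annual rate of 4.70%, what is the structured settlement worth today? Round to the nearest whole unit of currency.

R$570,270

Value one period before first payment (t=5): 50490 × [1 − (1+0.047)^(−24)] / 0.047 = 50490 × 14.210463 = 717,486.2851
PV₀ = 717,486.2851 / (1+0.047)^5 = 717,486.2851 / 1.258153 = 570,269.5668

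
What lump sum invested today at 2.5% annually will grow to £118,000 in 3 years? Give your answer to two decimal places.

£109,574.73

PV = 118,000 / (1 + 0.025)^3 = 118,000 / 1.076891 = 109,574.7305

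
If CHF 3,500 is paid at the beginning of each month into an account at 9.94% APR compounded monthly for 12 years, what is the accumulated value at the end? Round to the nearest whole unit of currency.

CHF 971,421

i = 0.0994/12 = 0.00828333 per month; n = 12·12 = 144.
FV = PMT · [(1+i)^n − 1] / i × (1+i) = 3500 · 277.548881 = 971,421.0837
(Beginning-of-period payments → annuity-due factor ×(1+i).)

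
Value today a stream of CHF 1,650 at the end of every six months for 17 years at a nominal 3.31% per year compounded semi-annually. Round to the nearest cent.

CHF 42,640.93

With 2 periods per year: i = 0.01655, n = 34.
PV = PMT · [1 − (1+i)^(−n)] / i = 1650 · 25.842985 = 42,640.9255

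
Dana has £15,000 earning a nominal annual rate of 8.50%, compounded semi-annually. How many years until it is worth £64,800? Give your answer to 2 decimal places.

Periodic rate i = 0.085/2 = 0.0425.
(1+i)^n = 64800/15000 = 4.32000, so n = ln 4.32000 / ln 1.0425 = 35.1561 half-years
= 35.1561/2 years

17.58 years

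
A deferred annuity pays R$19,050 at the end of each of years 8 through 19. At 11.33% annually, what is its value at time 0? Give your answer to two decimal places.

Value one period before first payment (t=7): 19050 × [1 − (1+0.1133)^(−12)] / 0.1133 = 19050 × 6.391548 = 121,758.9886
Discount back 7 years: 121,758.9886 × (1+0.1133)^(−7) = 121,758.9886 × 0.471753 = 57,440.1504

R$57,440.15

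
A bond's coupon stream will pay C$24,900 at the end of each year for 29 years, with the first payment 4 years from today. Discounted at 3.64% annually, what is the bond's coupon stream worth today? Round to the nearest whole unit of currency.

PV at t=3 (ordinary 29-year annuity): 24900 × a(29|0.0364) = 24900 × 17.731520 = 441,514.8398
PV₀ = 441,514.8398 / (1+0.0364)^3 = 441,514.8398 / 1.113223 = 396,609.4814

C$396,609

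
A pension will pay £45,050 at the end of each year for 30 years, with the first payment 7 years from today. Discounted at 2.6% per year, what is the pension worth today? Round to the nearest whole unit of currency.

£797,651

PV at t=6 (ordinary 30-year annuity): 45050 × a(30|0.026) = 45050 × 20.653921 = 930,459.1206
Discount back 6 years: 930,459.1206 × (1+0.026)^(−6) = 930,459.1206 × 0.857266 = 797,651.4016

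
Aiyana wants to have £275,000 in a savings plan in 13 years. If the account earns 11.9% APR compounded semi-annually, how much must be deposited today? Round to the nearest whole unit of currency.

£61,194

i = 0.119/2 = 0.0595 per half-year; n = 13·2 = 26.
PV = 275,000 / (1 + 0.0595)^26 = 275,000 / 4.493916 = 61,193.8400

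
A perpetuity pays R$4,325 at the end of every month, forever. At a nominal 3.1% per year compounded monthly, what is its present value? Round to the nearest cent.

Periodic rate i = 0.031/12 = 0.00258333.
PV = PMT / i = 4325 / 0.00258333 = 1,674,193.5484

R$1,674,193.55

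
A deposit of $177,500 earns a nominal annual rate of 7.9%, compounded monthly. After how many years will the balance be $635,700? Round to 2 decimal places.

16.20 years

Periodic rate i = 0.079/12 = 0.00658333.
n = ln(635700/177500) / ln(1+0.00658333) = ln(3.58141) / 0.006562 = 194.4229 months
= 194.4229/12 years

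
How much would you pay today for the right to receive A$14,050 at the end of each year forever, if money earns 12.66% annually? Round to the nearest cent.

A$110,979.46

PV = C/r = 14050/0.1266 = 110,979.4629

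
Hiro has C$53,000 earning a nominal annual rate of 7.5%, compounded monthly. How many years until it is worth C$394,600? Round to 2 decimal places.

Periodic rate i = 0.075/12 = 0.00625.
(1+i)^n = 394600/53000 = 7.44528, so n = ln 7.44528 / ln 1.00625 = 322.2157 months
= 322.2157/12 years

26.85 years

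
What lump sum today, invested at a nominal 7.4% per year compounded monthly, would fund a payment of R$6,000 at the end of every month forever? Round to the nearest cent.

R$972,972.97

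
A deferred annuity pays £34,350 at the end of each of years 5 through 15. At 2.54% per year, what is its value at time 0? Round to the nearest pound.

PV at t=4 (ordinary 11-year annuity): 34350 × a(11|0.0254) = 34350 × 9.492883 = 326,080.5148
PV₀ = 326,080.5148 / (1+0.0254)^4 = 326,080.5148 / 1.105537 = 294,952.1700

£294,952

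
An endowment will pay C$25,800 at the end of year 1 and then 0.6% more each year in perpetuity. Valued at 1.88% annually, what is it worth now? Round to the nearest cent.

PV = PMT / (i − g) = 25800 / (0.0188 − 0.006) = 25800 / 0.012800 = 2,015,625.0000

C$2,015,625.00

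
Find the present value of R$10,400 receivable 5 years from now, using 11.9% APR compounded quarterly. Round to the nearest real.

Periodic rate i = 0.119/4 = 0.02975; n = 5 × 4 = 20 periods.
PV = FV·(1+i)^(−n) = 10,400 × 0.556370 = 5,786.2518

R$5,786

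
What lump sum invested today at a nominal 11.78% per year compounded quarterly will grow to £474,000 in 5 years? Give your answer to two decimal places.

Periodic rate i = 0.1178/4 = 0.02945; n = 5 × 4 = 20 periods.
PV = 474,000 / (1 + 0.02945)^20 = 474,000 / 1.786920 = 265,260.8658

£265,260.87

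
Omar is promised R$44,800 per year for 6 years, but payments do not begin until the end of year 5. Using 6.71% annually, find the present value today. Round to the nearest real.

PV at t=4 (ordinary 6-year annuity): 44800 × a(6|0.0671) = 44800 × 4.809514 = 215,466.2307
PV₀ = 215,466.2307 / (1+0.0671)^4 = 215,466.2307 / 1.296643 = 166,172.3396

R$166,172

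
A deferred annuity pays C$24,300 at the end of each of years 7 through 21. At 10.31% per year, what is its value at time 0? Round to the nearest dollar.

C$100,794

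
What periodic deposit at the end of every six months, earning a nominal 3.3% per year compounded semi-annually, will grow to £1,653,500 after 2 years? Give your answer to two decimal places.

£403,283.49

i = 0.033/2 = 0.0165 per half-year; n = 2·2 = 4.
FV-annuity factor = 4.100093; PMT = 1.6535e+06 / 4.100093 = 403,283.4869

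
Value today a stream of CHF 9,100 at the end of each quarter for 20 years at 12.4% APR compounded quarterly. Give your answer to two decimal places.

CHF 268,022.17

With 4 periods per year: i = 0.031, n = 80.
Annuity factor a(80|0.031) = 29.452986; PV = 9100 × 29.452986 = 268,022.1690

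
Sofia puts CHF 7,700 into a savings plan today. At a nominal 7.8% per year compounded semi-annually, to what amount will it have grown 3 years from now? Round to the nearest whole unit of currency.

CHF 9,687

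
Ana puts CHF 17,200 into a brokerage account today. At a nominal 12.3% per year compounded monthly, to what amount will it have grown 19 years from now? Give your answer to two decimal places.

CHF 175,917.21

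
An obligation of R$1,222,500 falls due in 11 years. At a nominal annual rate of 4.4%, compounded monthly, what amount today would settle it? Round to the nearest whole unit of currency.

R$754,110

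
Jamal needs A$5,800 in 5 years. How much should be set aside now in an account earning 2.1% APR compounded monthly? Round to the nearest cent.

Periodic rate i = 0.021/12 = 0.00175; n = 5 × 12 = 60 periods.
PV = 5,800 / (1 + 0.00175)^60 = 5,800 / 1.110609 = 5,222.3615

A$5,222.36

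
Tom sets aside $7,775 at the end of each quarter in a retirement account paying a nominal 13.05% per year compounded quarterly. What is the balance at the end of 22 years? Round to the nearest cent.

i = 0.1305/4 = 0.032625 per quarter; n = 22·4 = 88.
Accumulation factor s(88|0.032625) = 486.242521; FV = 7775 × 486.242521 = 3,780,535.5972

$3,780,535.60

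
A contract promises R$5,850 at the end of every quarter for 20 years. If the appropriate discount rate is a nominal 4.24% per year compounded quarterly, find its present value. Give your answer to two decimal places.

R$314,472.70

Periodic rate i = 0.0424/4 = 0.0106; n = 20 × 4 = 80 periods.
Annuity factor a(80|0.0106) = 53.756018; PV = 5850 × 53.756018 = 314,472.7031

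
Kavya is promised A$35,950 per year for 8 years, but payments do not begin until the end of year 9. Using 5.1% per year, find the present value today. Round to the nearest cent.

A$155,443.26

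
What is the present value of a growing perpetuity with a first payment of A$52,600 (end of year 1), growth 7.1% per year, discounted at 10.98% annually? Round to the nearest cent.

PV = D₁/(r − g) = 52600/(0.1098 − 0.071) = 1,355,670.1031

A$1,355,670.10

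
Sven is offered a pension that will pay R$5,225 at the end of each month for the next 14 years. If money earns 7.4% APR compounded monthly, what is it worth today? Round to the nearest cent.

With 12 periods per year: i = 0.00616667, n = 168.
Annuity factor a(168|0.00616667) = 104.432097; PV = 5225 × 104.432097 = 545,657.7070

R$545,657.71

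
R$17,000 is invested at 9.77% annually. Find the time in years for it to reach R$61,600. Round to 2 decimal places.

13.81 years

(1+i)^n = 61600/17000 = 3.62353, so n = ln 3.62353 / ln 1.0977 = 13.8113 years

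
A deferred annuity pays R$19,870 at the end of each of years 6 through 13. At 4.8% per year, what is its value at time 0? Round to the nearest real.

PV at t=5 (ordinary 8-year annuity): 19870 × a(8|0.048) = 19870 × 6.515790 = 129,468.7504
PV₀ = 129,468.7504 / (1+0.048)^5 = 129,468.7504 / 1.264173 = 102,413.8147

R$102,414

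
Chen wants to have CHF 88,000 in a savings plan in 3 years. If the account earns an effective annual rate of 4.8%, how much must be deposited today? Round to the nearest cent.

CHF 76,453.76

PV = 88,000 / (1 + 0.048)^3 = 88,000 / 1.151023 = 76,453.7557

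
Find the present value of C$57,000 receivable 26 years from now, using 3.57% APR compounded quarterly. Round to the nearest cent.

i = 0.0357/4 = 0.008925 per quarter; n = 26·4 = 104.
PV = FV·(1+i)^(−n) = 57,000 × 0.396895 = 22,623.0405

C$22,623.04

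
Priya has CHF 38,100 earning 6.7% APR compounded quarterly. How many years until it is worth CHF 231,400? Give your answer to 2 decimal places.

Periodic rate i = 0.067/4 = 0.01675.
(1+i)^n = 231400/38100 = 6.07349, so n = ln 6.07349 / ln 1.01675 = 108.5970 quarters
= 108.5970/4 years

27.15 years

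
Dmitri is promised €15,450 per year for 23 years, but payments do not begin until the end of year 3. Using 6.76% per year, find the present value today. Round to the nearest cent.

PV at t=2 (ordinary 23-year annuity): 15450 × a(23|0.0676) = 15450 × 11.506985 = 177,782.9113
PV₀ = 177,782.9113 / (1+0.0676)^2 = 177,782.9113 / 1.139770 = 155,981.4249

€155,981.42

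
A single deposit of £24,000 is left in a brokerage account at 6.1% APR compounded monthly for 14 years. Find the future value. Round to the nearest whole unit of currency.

£56,255

i = 0.061/12 = 0.00508333 per month; n = 14·12 = 168.
24,000 × (1+0.00508333)^168 = 24,000 × 2.343948 = 56,254.7552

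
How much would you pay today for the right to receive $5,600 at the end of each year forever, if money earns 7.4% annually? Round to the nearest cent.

$75,675.68

PV = C/r = 5600/0.074 = 75,675.6757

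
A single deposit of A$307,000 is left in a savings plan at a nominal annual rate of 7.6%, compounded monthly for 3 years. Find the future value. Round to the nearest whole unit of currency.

A$385,341

Periodic rate i = 0.076/12 = 0.00633333; n = 3 × 12 = 36 periods.
FV = 307,000 × (1 + 0.00633333)^36 = 385,341.0482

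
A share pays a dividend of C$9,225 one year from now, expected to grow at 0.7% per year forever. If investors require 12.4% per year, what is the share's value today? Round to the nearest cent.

C$78,846.15

PV = D₁/(r − g) = 9225/(0.124 − 0.007) = 78,846.1538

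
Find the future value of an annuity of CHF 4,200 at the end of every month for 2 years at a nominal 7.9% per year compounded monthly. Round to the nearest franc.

CHF 108,813

With 12 periods per year: i = 0.00658333, n = 24.
FV = PMT · [(1+i)^n − 1] / i = 4200 · 25.907834 = 108,812.9032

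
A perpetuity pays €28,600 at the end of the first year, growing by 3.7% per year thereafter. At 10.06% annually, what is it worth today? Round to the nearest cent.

PV = D₁/(r − g) = 28600/(0.1006 − 0.037) = 449,685.5346

€449,685.53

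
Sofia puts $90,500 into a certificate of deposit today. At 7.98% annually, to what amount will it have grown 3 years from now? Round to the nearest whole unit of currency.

$113,941

FV = 90,500 × (1 + 0.0798)^3 = 113,940.6122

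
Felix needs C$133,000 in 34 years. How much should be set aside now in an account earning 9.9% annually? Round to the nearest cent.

Discount factor = (1+0.099)^(−34) = 0.040372; PV = 133,000 × 0.040372 = 5,369.4537

C$5,369.45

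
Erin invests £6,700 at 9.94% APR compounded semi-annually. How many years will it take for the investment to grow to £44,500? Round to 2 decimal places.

19.52 years

Periodic rate i = 0.0994/2 = 0.0497.
(1+i)^n = 44500/6700 = 6.64179, so n = ln 6.64179 / ln 1.0497 = 39.0352 half-years
= 39.0352/2 years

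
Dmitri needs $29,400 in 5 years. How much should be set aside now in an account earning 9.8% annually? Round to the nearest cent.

PV = FV·(1+i)^(−n) = 29,400 × 0.626597 = 18,421.9513

$18,421.95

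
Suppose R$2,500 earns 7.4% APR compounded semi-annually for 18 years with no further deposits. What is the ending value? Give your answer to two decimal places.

R$9,246.45

i = 0.074/2 = 0.037 per half-year; n = 18·2 = 36.
FV = 2,500 × (1 + 0.037)^36 = 9,246.4545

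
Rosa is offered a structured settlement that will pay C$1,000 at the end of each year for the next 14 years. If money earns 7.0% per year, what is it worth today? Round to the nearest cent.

Annuity factor a(14|0.07) = 8.745468; PV = 1000 × 8.745468 = 8,745.4680

C$8,745.47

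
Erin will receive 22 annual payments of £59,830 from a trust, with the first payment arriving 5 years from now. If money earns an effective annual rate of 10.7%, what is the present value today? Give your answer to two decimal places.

Value one period before first payment (t=4): 59830 × [1 − (1+0.107)^(−22)] / 0.107 = 59830 × 8.347247 = 499,415.8044
PV₀ = 499,415.8044 / (1+0.107)^4 = 499,415.8044 / 1.501725 = 332,561.3682

£332,561.37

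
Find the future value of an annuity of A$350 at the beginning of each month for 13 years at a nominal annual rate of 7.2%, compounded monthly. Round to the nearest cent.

A$90,527.30

With 12 periods per year: i = 0.006, n = 156.
FV = 350 × [(1+0.006)^156 − 1] / 0.006 × (1+i) = 350 × 258.649422 = 90,527.2977
(Beginning-of-period payments → annuity-due factor ×(1+i).)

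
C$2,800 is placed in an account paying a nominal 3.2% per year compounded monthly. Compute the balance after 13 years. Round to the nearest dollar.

With 12 periods per year: i = 0.00266667, n = 156.
2,800 × (1+0.00266667)^156 = 2,800 × 1.515047 = 4,242.1310

C$4,242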